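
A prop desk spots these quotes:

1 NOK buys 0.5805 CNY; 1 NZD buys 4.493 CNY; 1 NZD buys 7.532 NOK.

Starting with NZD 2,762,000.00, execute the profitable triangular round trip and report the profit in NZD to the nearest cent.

Profitable loop is NZD → CNY → NOK → NZD:
NZD 2,762,000.00 × 4.493 = CNY 12,409,666.00
CNY 12,409,666.00 ÷ 0.5805 = NOK 21,377,546.94
NOK 21,377,546.94 ÷ 7.532 = NZD 2,838,229.81
Profit = NZD 2,838,229.81 − NZD 2,762,000.00

Profit: NZD 76,229.81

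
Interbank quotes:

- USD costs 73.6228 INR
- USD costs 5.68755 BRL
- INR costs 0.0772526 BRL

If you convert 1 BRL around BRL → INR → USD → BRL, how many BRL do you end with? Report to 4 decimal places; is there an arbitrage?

1.0000 (no arbitrage)

Around BRL → INR → USD → BRL: 1 ÷ 0.0772526 ÷ 73.6228 × 5.68755 = 1.000000
Product ≈ 1 (deviation 0.000%, within rounding noise).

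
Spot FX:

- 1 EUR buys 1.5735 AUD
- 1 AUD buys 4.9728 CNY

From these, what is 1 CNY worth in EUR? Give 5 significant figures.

CNY/EUR = 0.12780

1 CNY ÷ 4.9728 = 0.201094 AUD
0.201094 AUD ÷ 1.5735 = 0.1278 EUR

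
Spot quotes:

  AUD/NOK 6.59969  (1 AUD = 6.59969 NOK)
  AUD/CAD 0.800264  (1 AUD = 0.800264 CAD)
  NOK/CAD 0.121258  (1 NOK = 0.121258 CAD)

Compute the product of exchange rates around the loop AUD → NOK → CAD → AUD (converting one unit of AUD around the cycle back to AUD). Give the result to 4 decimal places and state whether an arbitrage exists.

Around AUD → NOK → CAD → AUD: 1 × 6.59969 × 0.121258 ÷ 0.800264 = 1.000002
Product ≈ 1 (deviation 0.000%, within rounding noise).

1.0000 (no arbitrage)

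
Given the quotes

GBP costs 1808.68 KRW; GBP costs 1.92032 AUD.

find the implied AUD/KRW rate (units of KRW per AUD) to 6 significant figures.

1 AUD ÷ 1.92032 = 0.520747 GBP
0.520747 GBP × 1808.68 = 941.864 KRW

AUD/KRW = 941.864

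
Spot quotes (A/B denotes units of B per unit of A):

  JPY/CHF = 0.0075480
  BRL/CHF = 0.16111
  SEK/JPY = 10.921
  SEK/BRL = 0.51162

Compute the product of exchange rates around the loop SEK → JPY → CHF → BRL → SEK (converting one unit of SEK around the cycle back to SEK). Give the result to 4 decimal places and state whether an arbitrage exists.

1.0001 (no arbitrage)

Around SEK → JPY → CHF → BRL → SEK: 1 × 10.921 × 0.0075480 ÷ 0.16111 ÷ 0.51162 = 1.000056
Product ≈ 1 (deviation 0.006%, within rounding noise).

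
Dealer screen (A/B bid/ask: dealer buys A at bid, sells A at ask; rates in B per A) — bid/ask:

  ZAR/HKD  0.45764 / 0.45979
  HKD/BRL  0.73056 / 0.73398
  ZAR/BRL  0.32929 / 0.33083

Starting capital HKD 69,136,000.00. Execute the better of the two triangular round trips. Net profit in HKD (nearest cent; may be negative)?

Net profit: HKD 732,147.88

Best loop HKD → BRL → ZAR → HKD:
HKD 69,136,000.00 × 0.73056 (sell HKD at bid) = BRL 50,507,996.16
BRL 50,507,996.16 ÷ 0.33083 (buy ZAR at ask) = ZAR 152,670,544.27
ZAR 152,670,544.27 × 0.45764 (sell ZAR at bid) = HKD 69,868,147.88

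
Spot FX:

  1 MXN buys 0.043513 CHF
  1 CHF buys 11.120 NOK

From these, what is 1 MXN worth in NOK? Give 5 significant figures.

1 MXN × 0.043513 = 0.043513 CHF
0.043513 CHF × 11.120 = 0.483865 NOK

MXN/NOK = 0.48386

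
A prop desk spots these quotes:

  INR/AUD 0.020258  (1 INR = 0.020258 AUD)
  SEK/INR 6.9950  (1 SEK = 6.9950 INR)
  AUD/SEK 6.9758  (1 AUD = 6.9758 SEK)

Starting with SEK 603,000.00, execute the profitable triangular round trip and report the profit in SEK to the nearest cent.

Profit: SEK 7,012.88

Profitable loop is SEK → AUD → INR → SEK:
SEK 603,000.00 ÷ 6.9758 = AUD 86,441.70
AUD 86,441.70 ÷ 0.020258 = INR 4,267,040.10
INR 4,267,040.10 ÷ 6.9950 = SEK 610,012.88
Profit = SEK 610,012.88 − SEK 603,000.00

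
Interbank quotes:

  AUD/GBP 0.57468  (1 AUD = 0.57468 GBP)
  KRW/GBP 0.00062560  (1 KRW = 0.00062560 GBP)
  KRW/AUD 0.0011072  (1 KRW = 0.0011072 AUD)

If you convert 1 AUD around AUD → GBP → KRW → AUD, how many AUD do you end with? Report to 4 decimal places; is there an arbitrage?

1.0171 (arbitrage exists)

Around AUD → GBP → KRW → AUD: 1 × 0.57468 ÷ 0.00062560 × 0.0011072 = 1.017081
Product > 1; profitable direction is AUD → GBP → KRW → AUD.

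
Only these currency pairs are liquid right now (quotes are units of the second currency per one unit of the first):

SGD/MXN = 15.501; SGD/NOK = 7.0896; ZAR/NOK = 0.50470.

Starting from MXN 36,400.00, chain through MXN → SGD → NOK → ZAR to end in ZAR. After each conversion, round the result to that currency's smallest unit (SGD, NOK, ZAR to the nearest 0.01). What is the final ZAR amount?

ZAR 32,986.09

MXN 36,400.00 ÷ 15.501 = SGD 2,348.24
SGD 2,348.24 × 7.0896 = NOK 16,648.08
NOK 16,648.08 ÷ 0.50470 = ZAR 32,986.09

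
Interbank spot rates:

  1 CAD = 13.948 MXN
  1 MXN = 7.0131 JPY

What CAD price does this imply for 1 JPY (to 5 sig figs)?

1 JPY ÷ 7.0131 = 0.14259 MXN
0.14259 MXN ÷ 13.948 = 0.010223 CAD

JPY/CAD = 0.010223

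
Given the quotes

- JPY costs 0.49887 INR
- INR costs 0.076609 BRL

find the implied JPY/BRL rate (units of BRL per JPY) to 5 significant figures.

JPY/BRL = 0.038218

1 JPY × 0.49887 = 0.49887 INR
0.49887 INR × 0.076609 = 0.0382179 BRL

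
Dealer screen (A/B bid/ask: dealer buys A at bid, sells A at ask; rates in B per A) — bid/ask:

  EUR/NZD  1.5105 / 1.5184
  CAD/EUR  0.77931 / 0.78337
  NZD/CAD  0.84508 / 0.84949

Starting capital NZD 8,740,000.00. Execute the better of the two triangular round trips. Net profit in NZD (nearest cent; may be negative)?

Best loop NZD → CAD → EUR → NZD:
NZD 8,740,000.00 × 0.84508 (sell NZD at bid) = CAD 7,385,999.20
CAD 7,385,999.20 × 0.77931 (sell CAD at bid) = EUR 5,755,983.04
EUR 5,755,983.04 × 1.5105 (sell EUR at bid) = NZD 8,694,412.38

Net result: NZD -45,587.62 (no profitable arbitrage after spreads)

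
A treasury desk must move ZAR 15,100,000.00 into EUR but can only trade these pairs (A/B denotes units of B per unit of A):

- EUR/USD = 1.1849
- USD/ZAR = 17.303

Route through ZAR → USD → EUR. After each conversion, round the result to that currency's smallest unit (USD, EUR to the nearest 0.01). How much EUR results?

ZAR 15,100,000.00 ÷ 17.303 = USD 872,681.04
USD 872,681.04 ÷ 1.1849 = EUR 736,501.85

EUR 736,501.85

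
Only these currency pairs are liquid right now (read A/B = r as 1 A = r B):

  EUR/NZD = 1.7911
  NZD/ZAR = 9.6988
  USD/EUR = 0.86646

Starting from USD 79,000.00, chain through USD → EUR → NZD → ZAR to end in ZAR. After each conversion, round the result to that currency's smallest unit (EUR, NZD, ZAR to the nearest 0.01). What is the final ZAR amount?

ZAR 1,189,086.46

USD 79,000.00 × 0.86646 = EUR 68,450.34
EUR 68,450.34 × 1.7911 = NZD 122,601.40
NZD 122,601.40 × 9.6988 = ZAR 1,189,086.46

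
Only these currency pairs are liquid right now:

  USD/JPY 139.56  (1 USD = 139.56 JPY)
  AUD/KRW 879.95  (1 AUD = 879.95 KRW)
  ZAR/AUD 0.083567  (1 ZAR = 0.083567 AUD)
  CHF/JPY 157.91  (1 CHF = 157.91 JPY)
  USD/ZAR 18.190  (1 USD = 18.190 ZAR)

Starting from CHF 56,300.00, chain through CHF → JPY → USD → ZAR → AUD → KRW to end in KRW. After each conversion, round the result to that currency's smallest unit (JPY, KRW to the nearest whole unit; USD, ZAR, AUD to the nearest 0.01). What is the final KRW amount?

CHF 56,300.00 × 157.91 = JPY 8,890,333
JPY 8,890,333 ÷ 139.56 = USD 63,702.59
USD 63,702.59 × 18.190 = ZAR 1,158,750.11
ZAR 1,158,750.11 × 0.083567 = AUD 96,833.27
AUD 96,833.27 × 879.95 = KRW 85,208,436

KRW 85,208,436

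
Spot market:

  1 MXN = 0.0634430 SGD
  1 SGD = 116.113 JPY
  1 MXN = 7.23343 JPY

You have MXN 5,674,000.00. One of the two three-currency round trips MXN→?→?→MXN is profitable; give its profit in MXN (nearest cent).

Profit: MXN 104,426.66

Profitable loop is MXN → SGD → JPY → MXN:
MXN 5,674,000.00 × 0.0634430 = SGD 359,975.58
SGD 359,975.58 × 116.113 = JPY 41,797,845
JPY 41,797,845 ÷ 7.23343 = MXN 5,778,426.66
Profit = MXN 5,778,426.66 − MXN 5,674,000.00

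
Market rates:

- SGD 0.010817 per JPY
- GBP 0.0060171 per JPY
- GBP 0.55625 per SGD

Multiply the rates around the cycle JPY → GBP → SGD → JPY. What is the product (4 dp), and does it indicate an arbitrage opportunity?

1.0000 (no arbitrage)

Around JPY → GBP → SGD → JPY: 1 × 0.0060171 ÷ 0.55625 ÷ 0.010817 = 1.000024
Product ≈ 1 (deviation 0.002%, within rounding noise).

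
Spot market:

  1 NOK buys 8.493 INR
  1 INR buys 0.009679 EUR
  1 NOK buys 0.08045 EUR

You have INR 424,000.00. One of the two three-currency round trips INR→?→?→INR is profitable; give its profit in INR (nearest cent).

Profit: INR 9,242.87

Profitable loop is INR → EUR → NOK → INR:
INR 424,000.00 × 0.009679 = EUR 4,103.90
EUR 4,103.90 ÷ 0.08045 = NOK 51,011.76
NOK 51,011.76 × 8.493 = INR 433,242.87
Profit = INR 433,242.87 − INR 424,000.00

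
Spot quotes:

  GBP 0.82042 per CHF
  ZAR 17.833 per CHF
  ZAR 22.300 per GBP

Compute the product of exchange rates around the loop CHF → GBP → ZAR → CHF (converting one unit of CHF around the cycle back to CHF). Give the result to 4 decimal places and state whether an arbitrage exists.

Around CHF → GBP → ZAR → CHF: 1 × 0.82042 × 22.300 ÷ 17.833 = 1.025928
Product > 1; profitable direction is CHF → GBP → ZAR → CHF.

1.0259 (arbitrage exists)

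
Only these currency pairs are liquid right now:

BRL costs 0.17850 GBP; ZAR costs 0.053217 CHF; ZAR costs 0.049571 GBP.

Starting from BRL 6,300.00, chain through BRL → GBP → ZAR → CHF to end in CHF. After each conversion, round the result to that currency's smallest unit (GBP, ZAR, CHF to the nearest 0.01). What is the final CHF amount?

BRL 6,300.00 × 0.17850 = GBP 1,124.55
GBP 1,124.55 ÷ 0.049571 = ZAR 22,685.64
ZAR 22,685.64 × 0.053217 = CHF 1,207.26

CHF 1,207.26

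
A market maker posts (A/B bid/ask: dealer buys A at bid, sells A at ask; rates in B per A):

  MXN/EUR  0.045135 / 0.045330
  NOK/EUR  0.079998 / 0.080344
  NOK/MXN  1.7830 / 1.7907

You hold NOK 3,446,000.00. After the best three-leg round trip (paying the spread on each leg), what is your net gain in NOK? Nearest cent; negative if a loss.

Net profit: NOK 5,648.90

Best loop NOK → MXN → EUR → NOK:
NOK 3,446,000.00 × 1.7830 (sell NOK at bid) = MXN 6,144,218.00
MXN 6,144,218.00 × 0.045135 (sell MXN at bid) = EUR 277,319.28
EUR 277,319.28 ÷ 0.080344 (buy NOK at ask) = NOK 3,451,648.90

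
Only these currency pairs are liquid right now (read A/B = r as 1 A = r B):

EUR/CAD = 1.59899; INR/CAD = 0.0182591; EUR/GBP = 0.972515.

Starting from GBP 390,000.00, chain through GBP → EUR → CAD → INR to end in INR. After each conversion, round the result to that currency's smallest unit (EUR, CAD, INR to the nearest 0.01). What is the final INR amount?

GBP 390,000.00 ÷ 0.972515 = EUR 401,022.09
EUR 401,022.09 × 1.59899 = CAD 641,230.31
CAD 641,230.31 ÷ 0.0182591 = INR 35,118,396.31

INR 35,118,396.31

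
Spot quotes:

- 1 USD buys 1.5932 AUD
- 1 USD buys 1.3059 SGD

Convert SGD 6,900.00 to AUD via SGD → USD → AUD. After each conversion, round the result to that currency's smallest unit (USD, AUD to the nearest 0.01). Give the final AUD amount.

AUD 8,418.01

SGD 6,900.00 ÷ 1.3059 = USD 5,283.71
USD 5,283.71 × 1.5932 = AUD 8,418.01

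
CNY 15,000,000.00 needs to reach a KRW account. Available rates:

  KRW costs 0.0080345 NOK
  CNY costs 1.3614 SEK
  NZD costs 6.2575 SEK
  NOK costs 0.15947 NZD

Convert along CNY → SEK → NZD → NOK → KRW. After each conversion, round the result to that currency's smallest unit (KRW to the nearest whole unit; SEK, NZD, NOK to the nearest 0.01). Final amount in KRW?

KRW 2,547,054,853

CNY 15,000,000.00 × 1.3614 = SEK 20,421,000.00
SEK 20,421,000.00 ÷ 6.2575 = NZD 3,263,443.87
NZD 3,263,443.87 ÷ 0.15947 = NOK 20,464,312.22
NOK 20,464,312.22 ÷ 0.0080345 = KRW 2,547,054,853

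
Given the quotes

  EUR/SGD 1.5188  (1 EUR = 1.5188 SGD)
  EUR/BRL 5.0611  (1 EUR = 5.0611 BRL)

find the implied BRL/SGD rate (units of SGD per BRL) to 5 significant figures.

1 BRL ÷ 5.0611 = 0.197586 EUR
0.197586 EUR × 1.5188 = 0.300093 SGD

BRL/SGD = 0.30009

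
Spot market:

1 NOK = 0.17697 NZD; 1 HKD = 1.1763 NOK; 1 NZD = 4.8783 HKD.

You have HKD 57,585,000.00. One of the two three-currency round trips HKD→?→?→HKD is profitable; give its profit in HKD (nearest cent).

Profit: HKD 893,419.12

Profitable loop is HKD → NOK → NZD → HKD:
HKD 57,585,000.00 × 1.1763 = NOK 67,737,235.50
NOK 67,737,235.50 × 0.17697 = NZD 11,987,458.57
NZD 11,987,458.57 × 4.8783 = HKD 58,478,419.12
Profit = HKD 58,478,419.12 − HKD 57,585,000.00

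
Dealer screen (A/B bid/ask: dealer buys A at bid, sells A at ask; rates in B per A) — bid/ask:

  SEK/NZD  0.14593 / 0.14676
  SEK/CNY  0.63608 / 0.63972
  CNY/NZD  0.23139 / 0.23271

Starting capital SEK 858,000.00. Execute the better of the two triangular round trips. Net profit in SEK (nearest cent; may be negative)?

Best loop SEK → CNY → NZD → SEK:
SEK 858,000.00 × 0.63608 (sell SEK at bid) = CNY 545,756.64
CNY 545,756.64 × 0.23139 (sell CNY at bid) = NZD 126,282.63
NZD 126,282.63 ÷ 0.14676 (buy SEK at ask) = SEK 860,470.35

Net profit: SEK 2,470.35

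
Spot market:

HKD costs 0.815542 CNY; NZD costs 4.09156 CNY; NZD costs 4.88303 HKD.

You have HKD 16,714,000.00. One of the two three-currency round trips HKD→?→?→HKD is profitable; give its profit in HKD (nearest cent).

Profitable loop is HKD → NZD → CNY → HKD:
HKD 16,714,000.00 ÷ 4.88303 = NZD 3,422,874.73
NZD 3,422,874.73 × 4.09156 = CNY 14,004,897.34
CNY 14,004,897.34 ÷ 0.815542 = HKD 17,172,502.87
Profit = HKD 17,172,502.87 − HKD 16,714,000.00

Profit: HKD 458,502.87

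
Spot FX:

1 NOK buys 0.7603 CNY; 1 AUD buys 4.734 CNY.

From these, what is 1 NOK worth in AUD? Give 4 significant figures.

NOK/AUD = 0.1606

1 NOK × 0.7603 = 0.7603 CNY
0.7603 CNY ÷ 4.734 = 0.160604 AUD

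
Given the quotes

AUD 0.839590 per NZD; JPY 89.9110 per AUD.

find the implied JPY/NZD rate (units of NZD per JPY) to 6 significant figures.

1 JPY ÷ 89.9110 = 0.0111221 AUD
0.0111221 AUD ÷ 0.839590 = 0.0132471 NZD

JPY/NZD = 0.0132471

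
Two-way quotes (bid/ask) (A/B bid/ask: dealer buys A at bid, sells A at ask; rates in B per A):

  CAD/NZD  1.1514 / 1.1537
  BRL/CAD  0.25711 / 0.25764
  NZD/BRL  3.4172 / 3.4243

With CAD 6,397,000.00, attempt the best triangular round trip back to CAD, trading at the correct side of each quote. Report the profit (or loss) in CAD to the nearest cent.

Best loop CAD → NZD → BRL → CAD:
CAD 6,397,000.00 × 1.1514 (sell CAD at bid) = NZD 7,365,505.80
NZD 7,365,505.80 × 3.4172 (sell NZD at bid) = BRL 25,169,406.42
BRL 25,169,406.42 × 0.25711 (sell BRL at bid) = CAD 6,471,306.08

Net profit: CAD 74,306.08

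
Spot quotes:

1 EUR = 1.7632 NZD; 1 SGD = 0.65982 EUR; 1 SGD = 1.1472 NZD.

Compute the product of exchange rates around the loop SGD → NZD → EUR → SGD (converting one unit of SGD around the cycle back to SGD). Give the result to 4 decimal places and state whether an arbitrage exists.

Around SGD → NZD → EUR → SGD: 1 × 1.1472 ÷ 1.7632 ÷ 0.65982 = 0.986080
Product < 1; profitable direction is SGD → EUR → NZD → SGD.

0.9861 (arbitrage exists)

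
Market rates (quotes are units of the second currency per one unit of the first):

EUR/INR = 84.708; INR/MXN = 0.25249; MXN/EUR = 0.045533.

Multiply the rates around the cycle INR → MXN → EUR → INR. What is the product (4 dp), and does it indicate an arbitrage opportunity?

0.9739 (arbitrage exists)

Around INR → MXN → EUR → INR: 1 × 0.25249 × 0.045533 × 84.708 = 0.973856
Product < 1; profitable direction is INR → EUR → MXN → INR.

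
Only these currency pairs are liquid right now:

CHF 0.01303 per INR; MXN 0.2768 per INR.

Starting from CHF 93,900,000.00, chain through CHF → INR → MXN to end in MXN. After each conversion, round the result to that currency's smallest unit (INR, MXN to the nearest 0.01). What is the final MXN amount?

MXN 1,994,744,435.92

CHF 93,900,000.00 ÷ 0.01303 = INR 7,206,446,661.55
INR 7,206,446,661.55 × 0.2768 = MXN 1,994,744,435.92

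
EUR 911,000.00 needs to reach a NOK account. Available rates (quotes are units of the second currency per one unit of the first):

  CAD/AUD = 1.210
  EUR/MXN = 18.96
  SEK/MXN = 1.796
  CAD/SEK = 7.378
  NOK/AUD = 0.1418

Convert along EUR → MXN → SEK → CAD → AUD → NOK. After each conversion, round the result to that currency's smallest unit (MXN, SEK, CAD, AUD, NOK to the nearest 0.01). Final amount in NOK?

NOK 11,122,972.64

EUR 911,000.00 × 18.96 = MXN 17,272,560.00
MXN 17,272,560.00 ÷ 1.796 = SEK 9,617,238.31
SEK 9,617,238.31 ÷ 7.378 = CAD 1,303,502.08
CAD 1,303,502.08 × 1.210 = AUD 1,577,237.52
AUD 1,577,237.52 ÷ 0.1418 = NOK 11,122,972.64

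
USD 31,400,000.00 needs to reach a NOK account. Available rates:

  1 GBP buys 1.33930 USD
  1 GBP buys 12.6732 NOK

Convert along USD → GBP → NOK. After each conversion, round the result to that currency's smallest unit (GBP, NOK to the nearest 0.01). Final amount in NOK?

NOK 297,124,229.04

USD 31,400,000.00 ÷ 1.33930 = GBP 23,445,083.25
GBP 23,445,083.25 × 12.6732 = NOK 297,124,229.04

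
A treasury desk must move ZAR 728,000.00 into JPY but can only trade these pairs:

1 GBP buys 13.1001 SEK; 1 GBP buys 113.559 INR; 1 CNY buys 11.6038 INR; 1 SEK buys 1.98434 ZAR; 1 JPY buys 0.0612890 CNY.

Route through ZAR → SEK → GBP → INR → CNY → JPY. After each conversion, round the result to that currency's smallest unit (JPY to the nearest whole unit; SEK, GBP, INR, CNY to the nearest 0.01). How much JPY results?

ZAR 728,000.00 ÷ 1.98434 = SEK 366,872.61
SEK 366,872.61 ÷ 13.1001 = GBP 28,005.33
GBP 28,005.33 × 113.559 = INR 3,180,257.27
INR 3,180,257.27 ÷ 11.6038 = CNY 274,070.33
CNY 274,070.33 ÷ 0.0612890 = JPY 4,471,770

JPY 4,471,770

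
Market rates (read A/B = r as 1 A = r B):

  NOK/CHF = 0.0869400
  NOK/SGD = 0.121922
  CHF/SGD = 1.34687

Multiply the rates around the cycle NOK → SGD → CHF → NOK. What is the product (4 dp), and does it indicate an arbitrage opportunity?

1.0412 (arbitrage exists)

Around NOK → SGD → CHF → NOK: 1 × 0.121922 ÷ 1.34687 ÷ 0.0869400 = 1.041206
Product > 1; profitable direction is NOK → SGD → CHF → NOK.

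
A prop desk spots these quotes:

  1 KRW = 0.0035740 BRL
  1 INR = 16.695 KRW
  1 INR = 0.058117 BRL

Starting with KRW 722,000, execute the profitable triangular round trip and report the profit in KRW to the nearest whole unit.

Profitable loop is KRW → BRL → INR → KRW:
KRW 722,000 × 0.0035740 = BRL 2,580.43
BRL 2,580.43 ÷ 0.058117 = INR 44,400.57
INR 44,400.57 × 16.695 = KRW 741,268
Profit = KRW 741,268 − KRW 722,000

Profit: KRW 19,268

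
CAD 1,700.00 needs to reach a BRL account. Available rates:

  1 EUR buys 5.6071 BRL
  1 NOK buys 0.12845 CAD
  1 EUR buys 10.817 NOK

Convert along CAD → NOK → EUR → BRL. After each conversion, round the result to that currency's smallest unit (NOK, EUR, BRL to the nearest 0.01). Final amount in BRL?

CAD 1,700.00 ÷ 0.12845 = NOK 13,234.72
NOK 13,234.72 ÷ 10.817 = EUR 1,223.51
EUR 1,223.51 × 5.6071 = BRL 6,860.34

BRL 6,860.34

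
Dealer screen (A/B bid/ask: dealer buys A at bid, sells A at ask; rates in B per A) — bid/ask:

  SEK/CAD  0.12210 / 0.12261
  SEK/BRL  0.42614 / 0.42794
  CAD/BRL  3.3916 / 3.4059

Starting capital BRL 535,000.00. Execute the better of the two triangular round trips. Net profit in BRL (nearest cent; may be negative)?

Net profit: BRL 10,944.25

Best loop BRL → CAD → SEK → BRL:
BRL 535,000.00 ÷ 3.4059 (buy CAD at ask) = CAD 157,080.36
CAD 157,080.36 ÷ 0.12261 (buy SEK at ask) = SEK 1,281,138.25
SEK 1,281,138.25 × 0.42614 (sell SEK at bid) = BRL 545,944.25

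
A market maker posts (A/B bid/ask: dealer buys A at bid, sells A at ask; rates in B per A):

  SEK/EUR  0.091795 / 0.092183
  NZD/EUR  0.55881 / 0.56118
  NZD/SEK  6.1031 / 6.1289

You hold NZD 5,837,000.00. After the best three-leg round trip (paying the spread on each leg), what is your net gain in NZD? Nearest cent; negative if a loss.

Best loop NZD → SEK → EUR → NZD:
NZD 5,837,000.00 × 6.1031 (sell NZD at bid) = SEK 35,623,794.70
SEK 35,623,794.70 × 0.091795 (sell SEK at bid) = EUR 3,270,086.23
EUR 3,270,086.23 ÷ 0.56118 (buy NZD at ask) = NZD 5,827,161.04

Net result: NZD -9,838.96 (no profitable arbitrage after spreads)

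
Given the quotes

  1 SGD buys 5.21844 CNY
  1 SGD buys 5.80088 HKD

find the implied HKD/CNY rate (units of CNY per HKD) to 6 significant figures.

HKD/CNY = 0.899595

1 HKD ÷ 5.80088 = 0.172388 SGD
0.172388 SGD × 5.21844 = 0.899595 CNY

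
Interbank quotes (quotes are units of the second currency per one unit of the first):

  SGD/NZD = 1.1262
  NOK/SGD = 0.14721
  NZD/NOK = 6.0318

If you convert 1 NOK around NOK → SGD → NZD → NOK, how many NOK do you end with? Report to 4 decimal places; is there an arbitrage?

Around NOK → SGD → NZD → NOK: 1 × 0.14721 × 1.1262 × 6.0318 = 0.999999
Product ≈ 1 (deviation 0.000%, within rounding noise).

1.0000 (no arbitrage)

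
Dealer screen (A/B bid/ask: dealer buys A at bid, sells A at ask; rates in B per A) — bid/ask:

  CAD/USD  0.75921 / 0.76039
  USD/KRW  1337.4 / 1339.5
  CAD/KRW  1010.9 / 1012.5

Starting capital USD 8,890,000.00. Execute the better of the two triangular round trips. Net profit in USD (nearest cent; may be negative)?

Best loop USD → KRW → CAD → USD:
USD 8,890,000.00 × 1337.4 (sell USD at bid) = KRW 11,889,486,000
KRW 11,889,486,000 ÷ 1012.5 (buy CAD at ask) = CAD 11,742,702.22
CAD 11,742,702.22 × 0.75921 (sell CAD at bid) = USD 8,915,176.95

Net profit: USD 25,176.95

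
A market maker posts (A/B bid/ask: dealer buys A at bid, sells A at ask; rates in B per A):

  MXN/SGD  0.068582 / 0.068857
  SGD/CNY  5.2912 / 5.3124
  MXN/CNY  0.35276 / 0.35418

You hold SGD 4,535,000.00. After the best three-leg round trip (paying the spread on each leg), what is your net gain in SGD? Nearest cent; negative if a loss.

Net profit: SGD 111,410.56

Best loop SGD → CNY → MXN → SGD:
SGD 4,535,000.00 × 5.2912 (sell SGD at bid) = CNY 23,995,592.00
CNY 23,995,592.00 ÷ 0.35418 (buy MXN at ask) = MXN 67,749,709.19
MXN 67,749,709.19 × 0.068582 (sell MXN at bid) = SGD 4,646,410.56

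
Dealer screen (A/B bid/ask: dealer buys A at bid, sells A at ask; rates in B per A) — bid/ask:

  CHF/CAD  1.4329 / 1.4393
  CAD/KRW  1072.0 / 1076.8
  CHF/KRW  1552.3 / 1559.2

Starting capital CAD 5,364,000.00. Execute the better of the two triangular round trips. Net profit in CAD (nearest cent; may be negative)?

Net profit: CAD 8,520.17

Best loop CAD → CHF → KRW → CAD:
CAD 5,364,000.00 ÷ 1.4393 (buy CHF at ask) = CHF 3,726,811.64
CHF 3,726,811.64 × 1552.3 (sell CHF at bid) = KRW 5,785,129,716
KRW 5,785,129,716 ÷ 1076.8 (buy CAD at ask) = CAD 5,372,520.17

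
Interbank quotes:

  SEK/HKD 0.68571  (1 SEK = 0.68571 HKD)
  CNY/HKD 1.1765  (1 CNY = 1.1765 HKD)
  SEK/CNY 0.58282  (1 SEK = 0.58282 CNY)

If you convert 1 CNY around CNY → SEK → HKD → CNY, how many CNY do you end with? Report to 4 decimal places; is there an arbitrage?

1.0000 (no arbitrage)

Around CNY → SEK → HKD → CNY: 1 ÷ 0.58282 × 0.68571 ÷ 1.1765 = 1.000032
Product ≈ 1 (deviation 0.003%, within rounding noise).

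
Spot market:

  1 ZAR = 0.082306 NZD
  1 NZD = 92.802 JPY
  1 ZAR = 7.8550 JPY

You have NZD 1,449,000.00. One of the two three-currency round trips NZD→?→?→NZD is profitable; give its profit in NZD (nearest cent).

Profitable loop is NZD → ZAR → JPY → NZD:
NZD 1,449,000.00 ÷ 0.082306 = ZAR 17,605,034.87
ZAR 17,605,034.87 × 7.8550 = JPY 138,287,549
JPY 138,287,549 ÷ 92.802 = NZD 1,490,135.44
Profit = NZD 1,490,135.44 − NZD 1,449,000.00

Profit: NZD 41,135.44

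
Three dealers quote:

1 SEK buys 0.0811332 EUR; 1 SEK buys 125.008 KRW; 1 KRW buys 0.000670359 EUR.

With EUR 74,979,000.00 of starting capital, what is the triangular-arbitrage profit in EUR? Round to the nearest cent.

Profit: EUR 2,464,734.94

Profitable loop is EUR → SEK → KRW → EUR:
EUR 74,979,000.00 ÷ 0.0811332 = SEK 924,146,958.34
SEK 924,146,958.34 × 125.008 = KRW 115,525,762,968
KRW 115,525,762,968 × 0.000670359 = EUR 77,443,734.94
Profit = EUR 77,443,734.94 − EUR 74,979,000.00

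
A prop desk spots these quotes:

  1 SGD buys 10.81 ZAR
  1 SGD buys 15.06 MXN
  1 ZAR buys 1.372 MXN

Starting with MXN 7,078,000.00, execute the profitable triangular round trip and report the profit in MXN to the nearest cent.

Profit: MXN 109,133.71

Profitable loop is MXN → ZAR → SGD → MXN:
MXN 7,078,000.00 ÷ 1.372 = ZAR 5,158,892.13
ZAR 5,158,892.13 ÷ 10.81 = SGD 477,233.31
SGD 477,233.31 × 15.06 = MXN 7,187,133.71
Profit = MXN 7,187,133.71 − MXN 7,078,000.00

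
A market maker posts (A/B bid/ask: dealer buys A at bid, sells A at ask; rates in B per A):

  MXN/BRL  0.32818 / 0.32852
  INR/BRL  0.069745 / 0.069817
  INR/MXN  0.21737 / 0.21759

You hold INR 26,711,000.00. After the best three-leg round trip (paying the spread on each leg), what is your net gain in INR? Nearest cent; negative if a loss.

Best loop INR → MXN → BRL → INR:
INR 26,711,000.00 × 0.21737 (sell INR at bid) = MXN 5,806,170.07
MXN 5,806,170.07 × 0.32818 (sell MXN at bid) = BRL 1,905,468.89
BRL 1,905,468.89 ÷ 0.069817 (buy INR at ask) = INR 27,292,334.15

Net profit: INR 581,334.15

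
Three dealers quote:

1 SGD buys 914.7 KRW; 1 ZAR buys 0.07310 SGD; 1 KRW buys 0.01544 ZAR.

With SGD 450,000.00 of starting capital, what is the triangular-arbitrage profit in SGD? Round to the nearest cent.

Profit: SGD 14,575.03

Profitable loop is SGD → KRW → ZAR → SGD:
SGD 450,000.00 × 914.7 = KRW 411,615,000
KRW 411,615,000 × 0.01544 = ZAR 6,355,335.60
ZAR 6,355,335.60 × 0.07310 = SGD 464,575.03
Profit = SGD 464,575.03 − SGD 450,000.00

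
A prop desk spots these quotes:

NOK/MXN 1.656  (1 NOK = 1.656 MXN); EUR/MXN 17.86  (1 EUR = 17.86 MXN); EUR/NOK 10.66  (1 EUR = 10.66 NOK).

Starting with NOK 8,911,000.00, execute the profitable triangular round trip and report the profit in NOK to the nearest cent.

Profit: NOK 104,511.28

Profitable loop is NOK → EUR → MXN → NOK:
NOK 8,911,000.00 ÷ 10.66 = EUR 835,928.71
EUR 835,928.71 × 17.86 = MXN 14,929,686.68
MXN 14,929,686.68 ÷ 1.656 = NOK 9,015,511.28
Profit = NOK 9,015,511.28 − NOK 8,911,000.00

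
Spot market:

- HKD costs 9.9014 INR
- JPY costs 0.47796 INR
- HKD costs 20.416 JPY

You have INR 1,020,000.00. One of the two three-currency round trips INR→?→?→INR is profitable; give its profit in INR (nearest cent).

Profitable loop is INR → JPY → HKD → INR:
INR 1,020,000.00 ÷ 0.47796 = JPY 2,134,070
JPY 2,134,070 ÷ 20.416 = HKD 104,529.28
HKD 104,529.28 × 9.9014 = INR 1,034,986.22
Profit = INR 1,034,986.22 − INR 1,020,000.00

Profit: INR 14,986.22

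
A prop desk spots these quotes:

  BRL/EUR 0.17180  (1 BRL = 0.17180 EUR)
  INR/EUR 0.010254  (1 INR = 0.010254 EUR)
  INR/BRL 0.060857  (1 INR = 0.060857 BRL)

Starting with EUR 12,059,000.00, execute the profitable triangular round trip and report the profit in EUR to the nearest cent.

Profitable loop is EUR → INR → BRL → EUR:
EUR 12,059,000.00 ÷ 0.010254 = INR 1,176,028,866.78
INR 1,176,028,866.78 × 0.060857 = BRL 71,569,588.75
BRL 71,569,588.75 × 0.17180 = EUR 12,295,655.35
Profit = EUR 12,295,655.35 − EUR 12,059,000.00

Profit: EUR 236,655.35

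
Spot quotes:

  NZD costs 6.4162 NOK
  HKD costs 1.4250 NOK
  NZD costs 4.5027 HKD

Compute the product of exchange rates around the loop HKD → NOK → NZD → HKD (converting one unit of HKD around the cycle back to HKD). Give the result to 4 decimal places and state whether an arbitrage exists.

Around HKD → NOK → NZD → HKD: 1 × 1.4250 ÷ 6.4162 × 4.5027 = 1.000023
Product ≈ 1 (deviation 0.002%, within rounding noise).

1.0000 (no arbitrage)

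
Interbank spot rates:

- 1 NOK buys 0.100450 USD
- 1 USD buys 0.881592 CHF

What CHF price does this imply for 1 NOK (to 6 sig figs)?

1 NOK × 0.100450 = 0.10045 USD
0.10045 USD × 0.881592 = 0.0885559 CHF

NOK/CHF = 0.0885559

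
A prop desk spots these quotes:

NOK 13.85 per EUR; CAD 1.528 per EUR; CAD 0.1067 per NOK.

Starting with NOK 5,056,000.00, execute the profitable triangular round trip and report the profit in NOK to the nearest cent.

Profitable loop is NOK → EUR → CAD → NOK:
NOK 5,056,000.00 ÷ 13.85 = EUR 365,054.15
EUR 365,054.15 × 1.528 = CAD 557,802.74
CAD 557,802.74 ÷ 0.1067 = NOK 5,227,767.04
Profit = NOK 5,227,767.04 − NOK 5,056,000.00

Profit: NOK 171,767.04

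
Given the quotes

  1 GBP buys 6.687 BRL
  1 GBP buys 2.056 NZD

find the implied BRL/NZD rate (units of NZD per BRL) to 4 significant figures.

1 BRL ÷ 6.687 = 0.149544 GBP
0.149544 GBP × 2.056 = 0.307462 NZD

BRL/NZD = 0.3075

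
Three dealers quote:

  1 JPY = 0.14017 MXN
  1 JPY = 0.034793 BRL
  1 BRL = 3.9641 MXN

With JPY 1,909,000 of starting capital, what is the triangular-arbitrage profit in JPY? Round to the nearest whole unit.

Profitable loop is JPY → MXN → BRL → JPY:
JPY 1,909,000 × 0.14017 = MXN 267,584.53
MXN 267,584.53 ÷ 3.9641 = BRL 67,501.96
BRL 67,501.96 ÷ 0.034793 = JPY 1,940,102
Profit = JPY 1,940,102 − JPY 1,909,000

Profit: JPY 31,102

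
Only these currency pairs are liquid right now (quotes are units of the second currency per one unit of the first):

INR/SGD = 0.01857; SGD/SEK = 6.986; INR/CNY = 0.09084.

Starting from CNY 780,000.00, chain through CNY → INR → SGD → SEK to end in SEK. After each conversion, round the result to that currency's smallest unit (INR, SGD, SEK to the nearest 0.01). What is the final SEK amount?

CNY 780,000.00 ÷ 0.09084 = INR 8,586,525.76
INR 8,586,525.76 × 0.01857 = SGD 159,451.78
SGD 159,451.78 × 6.986 = SEK 1,113,930.14

SEK 1,113,930.14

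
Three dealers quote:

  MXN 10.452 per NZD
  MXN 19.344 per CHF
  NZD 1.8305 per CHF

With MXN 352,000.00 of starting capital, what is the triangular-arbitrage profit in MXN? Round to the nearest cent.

Profitable loop is MXN → NZD → CHF → MXN:
MXN 352,000.00 ÷ 10.452 = NZD 33,677.77
NZD 33,677.77 ÷ 1.8305 = CHF 18,398.12
CHF 18,398.12 × 19.344 = MXN 355,893.30
Profit = MXN 355,893.30 − MXN 352,000.00

Profit: MXN 3,893.30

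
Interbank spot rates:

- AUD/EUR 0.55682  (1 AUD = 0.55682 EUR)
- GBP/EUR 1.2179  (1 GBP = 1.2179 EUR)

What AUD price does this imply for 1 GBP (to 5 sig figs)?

GBP/AUD = 2.1872

1 GBP × 1.2179 = 1.2179 EUR
1.2179 EUR ÷ 0.55682 = 2.18724 AUD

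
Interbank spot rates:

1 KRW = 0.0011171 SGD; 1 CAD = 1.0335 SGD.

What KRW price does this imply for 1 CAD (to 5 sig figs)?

1 CAD × 1.0335 = 1.0335 SGD
1.0335 SGD ÷ 0.0011171 = 925.163 KRW

CAD/KRW = 925.16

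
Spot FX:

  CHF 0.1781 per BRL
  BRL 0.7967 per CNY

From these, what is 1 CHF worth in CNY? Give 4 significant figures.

CHF/CNY = 7.048

1 CHF ÷ 0.1781 = 5.61482 BRL
5.61482 BRL ÷ 0.7967 = 7.0476 CNY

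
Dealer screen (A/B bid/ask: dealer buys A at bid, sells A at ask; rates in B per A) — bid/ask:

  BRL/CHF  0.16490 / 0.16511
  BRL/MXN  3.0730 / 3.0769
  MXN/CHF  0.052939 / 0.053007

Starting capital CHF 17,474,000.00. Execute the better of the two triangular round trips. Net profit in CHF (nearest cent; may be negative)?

Best loop CHF → MXN → BRL → CHF:
CHF 17,474,000.00 ÷ 0.053007 (buy MXN at ask) = MXN 329,654,573.92
MXN 329,654,573.92 ÷ 3.0769 (buy BRL at ask) = BRL 107,138,540.06
BRL 107,138,540.06 × 0.16490 (sell BRL at bid) = CHF 17,667,145.26

Net profit: CHF 193,145.26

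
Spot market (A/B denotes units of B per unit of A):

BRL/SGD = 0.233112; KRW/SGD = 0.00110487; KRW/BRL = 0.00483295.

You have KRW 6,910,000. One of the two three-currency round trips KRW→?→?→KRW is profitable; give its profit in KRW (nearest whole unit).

Profitable loop is KRW → BRL → SGD → KRW:
KRW 6,910,000 × 0.00483295 = BRL 33,395.68
BRL 33,395.68 × 0.233112 = SGD 7,784.93
SGD 7,784.93 ÷ 0.00110487 = KRW 7,046,019
Profit = KRW 7,046,019 − KRW 6,910,000

Profit: KRW 136,019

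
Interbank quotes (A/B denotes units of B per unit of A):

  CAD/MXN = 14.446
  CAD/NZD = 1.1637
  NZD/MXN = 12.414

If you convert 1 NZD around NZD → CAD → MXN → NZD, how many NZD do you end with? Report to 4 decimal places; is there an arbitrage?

1.0000 (no arbitrage)

Around NZD → CAD → MXN → NZD: 1 ÷ 1.1637 × 14.446 ÷ 12.414 = 0.999988
Product ≈ 1 (deviation 0.001%, within rounding noise).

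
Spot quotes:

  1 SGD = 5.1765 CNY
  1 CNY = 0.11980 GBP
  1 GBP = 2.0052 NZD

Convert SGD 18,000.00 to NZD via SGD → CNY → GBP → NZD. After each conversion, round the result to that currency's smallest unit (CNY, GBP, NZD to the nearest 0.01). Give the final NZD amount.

NZD 22,383.25

SGD 18,000.00 × 5.1765 = CNY 93,177.00
CNY 93,177.00 × 0.11980 = GBP 11,162.60
GBP 11,162.60 × 2.0052 = NZD 22,383.25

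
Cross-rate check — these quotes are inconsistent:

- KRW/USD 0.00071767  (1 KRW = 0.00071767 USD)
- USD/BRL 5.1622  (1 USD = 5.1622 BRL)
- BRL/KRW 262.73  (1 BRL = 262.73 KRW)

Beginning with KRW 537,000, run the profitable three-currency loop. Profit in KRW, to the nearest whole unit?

Profitable loop is KRW → BRL → USD → KRW:
KRW 537,000 ÷ 262.73 = BRL 2,043.92
BRL 2,043.92 ÷ 5.1622 = USD 395.94
USD 395.94 ÷ 0.00071767 = KRW 551,703
Profit = KRW 551,703 − KRW 537,000

Profit: KRW 14,703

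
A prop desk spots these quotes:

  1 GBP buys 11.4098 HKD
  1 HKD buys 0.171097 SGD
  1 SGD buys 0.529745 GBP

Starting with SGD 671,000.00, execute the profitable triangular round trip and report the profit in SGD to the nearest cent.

Profit: SGD 22,920.65

Profitable loop is SGD → GBP → HKD → SGD:
SGD 671,000.00 × 0.529745 = GBP 355,458.90
GBP 355,458.90 × 11.4098 = HKD 4,055,714.90
HKD 4,055,714.90 × 0.171097 = SGD 693,920.65
Profit = SGD 693,920.65 − SGD 671,000.00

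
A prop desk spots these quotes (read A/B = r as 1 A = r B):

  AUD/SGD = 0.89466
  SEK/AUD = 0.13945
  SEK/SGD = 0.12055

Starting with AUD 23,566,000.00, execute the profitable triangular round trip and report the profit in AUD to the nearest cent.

Profitable loop is AUD → SGD → SEK → AUD:
AUD 23,566,000.00 × 0.89466 = SGD 21,083,557.56
SGD 21,083,557.56 ÷ 0.12055 = SEK 174,894,712.24
SEK 174,894,712.24 × 0.13945 = AUD 24,389,067.62
Profit = AUD 24,389,067.62 − AUD 23,566,000.00

Profit: AUD 823,067.62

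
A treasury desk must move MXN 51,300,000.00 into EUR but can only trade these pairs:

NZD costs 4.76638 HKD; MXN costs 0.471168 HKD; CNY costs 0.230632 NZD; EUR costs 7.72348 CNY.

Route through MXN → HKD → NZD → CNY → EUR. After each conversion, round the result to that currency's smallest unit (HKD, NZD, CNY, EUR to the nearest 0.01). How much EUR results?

MXN 51,300,000.00 × 0.471168 = HKD 24,170,918.40
HKD 24,170,918.40 ÷ 4.76638 = NZD 5,071,127.02
NZD 5,071,127.02 ÷ 0.230632 = CNY 21,987,959.26
CNY 21,987,959.26 ÷ 7.72348 = EUR 2,846,897.93

EUR 2,846,897.93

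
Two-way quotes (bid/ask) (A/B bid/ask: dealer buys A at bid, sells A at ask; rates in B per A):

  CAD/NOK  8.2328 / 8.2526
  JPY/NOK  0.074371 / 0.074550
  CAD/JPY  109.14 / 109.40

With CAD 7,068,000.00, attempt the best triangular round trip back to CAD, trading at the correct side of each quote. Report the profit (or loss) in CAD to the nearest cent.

Best loop CAD → NOK → JPY → CAD:
CAD 7,068,000.00 × 8.2328 (sell CAD at bid) = NOK 58,189,430.40
NOK 58,189,430.40 ÷ 0.074550 (buy JPY at ask) = JPY 780,542,326
JPY 780,542,326 ÷ 109.40 (buy CAD at ask) = CAD 7,134,756.18

Net profit: CAD 66,756.18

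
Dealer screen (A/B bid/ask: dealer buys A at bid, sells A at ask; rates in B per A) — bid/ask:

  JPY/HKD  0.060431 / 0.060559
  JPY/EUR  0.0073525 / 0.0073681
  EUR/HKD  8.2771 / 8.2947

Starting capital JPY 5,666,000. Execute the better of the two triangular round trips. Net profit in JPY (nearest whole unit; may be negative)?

Best loop JPY → EUR → HKD → JPY:
JPY 5,666,000 × 0.0073525 (sell JPY at bid) = EUR 41,659.26
EUR 41,659.26 × 8.2771 (sell EUR at bid) = HKD 344,817.90
HKD 344,817.90 ÷ 0.060559 (buy JPY at ask) = JPY 5,693,917

Net profit: JPY 27,917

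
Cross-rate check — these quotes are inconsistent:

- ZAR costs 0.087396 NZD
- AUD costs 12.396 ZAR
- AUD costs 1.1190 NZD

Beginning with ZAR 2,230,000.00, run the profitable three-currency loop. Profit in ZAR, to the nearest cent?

Profit: ZAR 73,360.03

Profitable loop is ZAR → AUD → NZD → ZAR:
ZAR 2,230,000.00 ÷ 12.396 = AUD 179,896.74
AUD 179,896.74 × 1.1190 = NZD 201,304.45
NZD 201,304.45 ÷ 0.087396 = ZAR 2,303,360.03
Profit = ZAR 2,303,360.03 − ZAR 2,230,000.00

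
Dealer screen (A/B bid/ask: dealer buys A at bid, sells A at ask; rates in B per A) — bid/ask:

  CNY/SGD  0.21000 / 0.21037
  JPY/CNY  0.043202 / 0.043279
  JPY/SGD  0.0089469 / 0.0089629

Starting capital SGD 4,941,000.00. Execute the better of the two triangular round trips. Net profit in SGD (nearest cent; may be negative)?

Net profit: SGD 60,375.36

Best loop SGD → JPY → CNY → SGD:
SGD 4,941,000.00 ÷ 0.0089629 (buy JPY at ask) = JPY 551,272,468
JPY 551,272,468 × 0.043202 (sell JPY at bid) = CNY 23,816,073.15
CNY 23,816,073.15 × 0.21000 (sell CNY at bid) = SGD 5,001,375.36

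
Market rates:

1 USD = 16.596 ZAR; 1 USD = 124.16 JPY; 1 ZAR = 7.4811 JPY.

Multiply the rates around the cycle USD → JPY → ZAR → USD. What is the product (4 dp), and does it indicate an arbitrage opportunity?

Around USD → JPY → ZAR → USD: 1 × 124.16 ÷ 7.4811 ÷ 16.596 = 1.000030
Product ≈ 1 (deviation 0.003%, within rounding noise).

1.0000 (no arbitrage)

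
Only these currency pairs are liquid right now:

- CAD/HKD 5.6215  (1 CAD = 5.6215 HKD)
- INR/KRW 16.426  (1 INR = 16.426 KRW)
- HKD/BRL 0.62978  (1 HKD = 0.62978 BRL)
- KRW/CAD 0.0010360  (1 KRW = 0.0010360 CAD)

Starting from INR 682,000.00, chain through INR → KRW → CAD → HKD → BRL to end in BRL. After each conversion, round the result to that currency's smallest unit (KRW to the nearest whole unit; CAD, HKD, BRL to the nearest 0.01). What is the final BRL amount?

BRL 41,088.18

INR 682,000.00 × 16.426 = KRW 11,202,532
KRW 11,202,532 × 0.0010360 = CAD 11,605.82
CAD 11,605.82 × 5.6215 = HKD 65,242.12
HKD 65,242.12 × 0.62978 = BRL 41,088.18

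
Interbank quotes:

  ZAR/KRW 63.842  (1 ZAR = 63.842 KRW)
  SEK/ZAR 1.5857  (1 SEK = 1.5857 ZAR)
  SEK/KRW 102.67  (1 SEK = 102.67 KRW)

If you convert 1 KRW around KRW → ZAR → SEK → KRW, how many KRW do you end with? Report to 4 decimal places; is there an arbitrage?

Around KRW → ZAR → SEK → KRW: 1 ÷ 63.842 ÷ 1.5857 × 102.67 = 1.014182
Product > 1; profitable direction is KRW → ZAR → SEK → KRW.

1.0142 (arbitrage exists)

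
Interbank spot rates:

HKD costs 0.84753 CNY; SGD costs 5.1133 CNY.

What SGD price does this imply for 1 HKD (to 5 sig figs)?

1 HKD × 0.84753 = 0.84753 CNY
0.84753 CNY ÷ 5.1133 = 0.16575 SGD

HKD/SGD = 0.16575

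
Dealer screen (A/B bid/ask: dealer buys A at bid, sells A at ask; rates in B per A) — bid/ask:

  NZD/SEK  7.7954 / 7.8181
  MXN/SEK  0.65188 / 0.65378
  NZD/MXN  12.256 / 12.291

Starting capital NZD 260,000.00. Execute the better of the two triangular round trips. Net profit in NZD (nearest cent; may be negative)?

Best loop NZD → MXN → SEK → NZD:
NZD 260,000.00 × 12.256 (sell NZD at bid) = MXN 3,186,560.00
MXN 3,186,560.00 × 0.65188 (sell MXN at bid) = SEK 2,077,254.73
SEK 2,077,254.73 ÷ 7.8181 (buy NZD at ask) = NZD 265,698.15

Net profit: NZD 5,698.15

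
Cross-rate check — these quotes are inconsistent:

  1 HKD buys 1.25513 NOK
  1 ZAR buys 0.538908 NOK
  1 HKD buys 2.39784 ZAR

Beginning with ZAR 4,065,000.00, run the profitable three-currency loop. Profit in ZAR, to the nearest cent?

Profitable loop is ZAR → NOK → HKD → ZAR:
ZAR 4,065,000.00 × 0.538908 = NOK 2,190,661.02
NOK 2,190,661.02 ÷ 1.25513 = HKD 1,745,365.83
HKD 1,745,365.83 × 2.39784 = ZAR 4,185,108.01
Profit = ZAR 4,185,108.01 − ZAR 4,065,000.00

Profit: ZAR 120,108.01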